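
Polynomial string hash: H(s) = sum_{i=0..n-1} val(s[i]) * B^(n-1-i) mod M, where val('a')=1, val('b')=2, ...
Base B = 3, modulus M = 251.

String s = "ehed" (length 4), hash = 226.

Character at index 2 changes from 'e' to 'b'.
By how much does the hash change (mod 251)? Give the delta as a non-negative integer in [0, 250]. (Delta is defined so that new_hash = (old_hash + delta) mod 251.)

Delta formula: (val(new) - val(old)) * B^(n-1-k) mod M
  val('b') - val('e') = 2 - 5 = -3
  B^(n-1-k) = 3^1 mod 251 = 3
  Delta = -3 * 3 mod 251 = 242

Answer: 242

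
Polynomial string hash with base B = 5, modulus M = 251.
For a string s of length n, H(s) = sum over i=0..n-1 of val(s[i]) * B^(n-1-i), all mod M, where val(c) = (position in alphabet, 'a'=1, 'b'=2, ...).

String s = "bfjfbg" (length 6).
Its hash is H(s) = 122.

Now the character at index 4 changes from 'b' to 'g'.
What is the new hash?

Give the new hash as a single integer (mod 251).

Answer: 147

Derivation:
val('b') = 2, val('g') = 7
Position k = 4, exponent = n-1-k = 1
B^1 mod M = 5^1 mod 251 = 5
Delta = (7 - 2) * 5 mod 251 = 25
New hash = (122 + 25) mod 251 = 147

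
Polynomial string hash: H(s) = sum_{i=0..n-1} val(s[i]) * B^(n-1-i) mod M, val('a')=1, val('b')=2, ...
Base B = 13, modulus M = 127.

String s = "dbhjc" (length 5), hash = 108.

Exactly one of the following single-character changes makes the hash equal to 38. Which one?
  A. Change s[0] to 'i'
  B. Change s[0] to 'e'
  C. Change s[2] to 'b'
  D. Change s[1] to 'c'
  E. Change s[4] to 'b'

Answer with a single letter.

Option A: s[0]='d'->'i', delta=(9-4)*13^4 mod 127 = 57, hash=108+57 mod 127 = 38 <-- target
Option B: s[0]='d'->'e', delta=(5-4)*13^4 mod 127 = 113, hash=108+113 mod 127 = 94
Option C: s[2]='h'->'b', delta=(2-8)*13^2 mod 127 = 2, hash=108+2 mod 127 = 110
Option D: s[1]='b'->'c', delta=(3-2)*13^3 mod 127 = 38, hash=108+38 mod 127 = 19
Option E: s[4]='c'->'b', delta=(2-3)*13^0 mod 127 = 126, hash=108+126 mod 127 = 107

Answer: A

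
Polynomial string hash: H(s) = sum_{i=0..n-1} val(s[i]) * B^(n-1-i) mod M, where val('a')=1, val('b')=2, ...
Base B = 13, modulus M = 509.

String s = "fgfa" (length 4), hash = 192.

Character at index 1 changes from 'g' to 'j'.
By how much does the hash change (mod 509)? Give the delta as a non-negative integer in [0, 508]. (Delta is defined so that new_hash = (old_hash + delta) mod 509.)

Delta formula: (val(new) - val(old)) * B^(n-1-k) mod M
  val('j') - val('g') = 10 - 7 = 3
  B^(n-1-k) = 13^2 mod 509 = 169
  Delta = 3 * 169 mod 509 = 507

Answer: 507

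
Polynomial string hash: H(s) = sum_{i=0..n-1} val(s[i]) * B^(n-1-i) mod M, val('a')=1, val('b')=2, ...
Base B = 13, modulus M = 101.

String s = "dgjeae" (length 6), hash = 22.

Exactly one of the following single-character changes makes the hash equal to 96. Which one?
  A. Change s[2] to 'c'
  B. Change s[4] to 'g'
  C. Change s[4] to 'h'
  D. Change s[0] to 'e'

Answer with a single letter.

Answer: A

Derivation:
Option A: s[2]='j'->'c', delta=(3-10)*13^3 mod 101 = 74, hash=22+74 mod 101 = 96 <-- target
Option B: s[4]='a'->'g', delta=(7-1)*13^1 mod 101 = 78, hash=22+78 mod 101 = 100
Option C: s[4]='a'->'h', delta=(8-1)*13^1 mod 101 = 91, hash=22+91 mod 101 = 12
Option D: s[0]='d'->'e', delta=(5-4)*13^5 mod 101 = 17, hash=22+17 mod 101 = 39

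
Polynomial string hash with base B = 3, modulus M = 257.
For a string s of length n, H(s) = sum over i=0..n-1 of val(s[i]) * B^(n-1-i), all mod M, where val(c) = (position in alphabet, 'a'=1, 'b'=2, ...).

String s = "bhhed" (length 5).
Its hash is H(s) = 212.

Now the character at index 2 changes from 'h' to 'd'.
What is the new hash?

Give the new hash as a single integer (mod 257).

val('h') = 8, val('d') = 4
Position k = 2, exponent = n-1-k = 2
B^2 mod M = 3^2 mod 257 = 9
Delta = (4 - 8) * 9 mod 257 = 221
New hash = (212 + 221) mod 257 = 176

Answer: 176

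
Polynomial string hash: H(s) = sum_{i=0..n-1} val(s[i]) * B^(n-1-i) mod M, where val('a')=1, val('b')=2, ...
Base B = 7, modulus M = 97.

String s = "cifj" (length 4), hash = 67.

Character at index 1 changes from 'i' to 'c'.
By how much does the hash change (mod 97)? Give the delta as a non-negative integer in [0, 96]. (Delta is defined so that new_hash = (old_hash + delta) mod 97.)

Answer: 94

Derivation:
Delta formula: (val(new) - val(old)) * B^(n-1-k) mod M
  val('c') - val('i') = 3 - 9 = -6
  B^(n-1-k) = 7^2 mod 97 = 49
  Delta = -6 * 49 mod 97 = 94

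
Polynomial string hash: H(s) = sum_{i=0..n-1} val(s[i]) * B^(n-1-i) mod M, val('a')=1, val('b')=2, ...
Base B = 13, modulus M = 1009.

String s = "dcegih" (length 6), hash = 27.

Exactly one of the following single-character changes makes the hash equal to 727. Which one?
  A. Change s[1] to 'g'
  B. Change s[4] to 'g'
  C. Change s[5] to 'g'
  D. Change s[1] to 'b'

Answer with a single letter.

Answer: D

Derivation:
Option A: s[1]='c'->'g', delta=(7-3)*13^4 mod 1009 = 227, hash=27+227 mod 1009 = 254
Option B: s[4]='i'->'g', delta=(7-9)*13^1 mod 1009 = 983, hash=27+983 mod 1009 = 1
Option C: s[5]='h'->'g', delta=(7-8)*13^0 mod 1009 = 1008, hash=27+1008 mod 1009 = 26
Option D: s[1]='c'->'b', delta=(2-3)*13^4 mod 1009 = 700, hash=27+700 mod 1009 = 727 <-- target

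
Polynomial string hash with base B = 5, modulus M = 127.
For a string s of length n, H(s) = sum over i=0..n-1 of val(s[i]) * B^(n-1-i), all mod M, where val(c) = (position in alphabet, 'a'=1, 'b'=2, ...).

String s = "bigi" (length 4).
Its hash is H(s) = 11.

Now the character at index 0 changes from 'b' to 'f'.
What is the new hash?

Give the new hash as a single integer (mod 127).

val('b') = 2, val('f') = 6
Position k = 0, exponent = n-1-k = 3
B^3 mod M = 5^3 mod 127 = 125
Delta = (6 - 2) * 125 mod 127 = 119
New hash = (11 + 119) mod 127 = 3

Answer: 3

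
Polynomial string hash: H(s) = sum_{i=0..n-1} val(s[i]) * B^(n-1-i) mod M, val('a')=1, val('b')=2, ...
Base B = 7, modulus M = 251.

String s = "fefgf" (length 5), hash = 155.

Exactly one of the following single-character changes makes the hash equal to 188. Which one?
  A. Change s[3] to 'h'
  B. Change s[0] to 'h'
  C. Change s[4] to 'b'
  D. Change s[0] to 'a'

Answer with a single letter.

Option A: s[3]='g'->'h', delta=(8-7)*7^1 mod 251 = 7, hash=155+7 mod 251 = 162
Option B: s[0]='f'->'h', delta=(8-6)*7^4 mod 251 = 33, hash=155+33 mod 251 = 188 <-- target
Option C: s[4]='f'->'b', delta=(2-6)*7^0 mod 251 = 247, hash=155+247 mod 251 = 151
Option D: s[0]='f'->'a', delta=(1-6)*7^4 mod 251 = 43, hash=155+43 mod 251 = 198

Answer: B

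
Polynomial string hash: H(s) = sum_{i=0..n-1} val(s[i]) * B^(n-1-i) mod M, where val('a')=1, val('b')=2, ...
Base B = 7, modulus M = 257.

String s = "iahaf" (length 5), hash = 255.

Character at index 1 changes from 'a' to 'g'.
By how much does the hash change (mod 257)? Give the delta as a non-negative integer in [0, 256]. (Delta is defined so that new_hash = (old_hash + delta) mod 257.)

Answer: 2

Derivation:
Delta formula: (val(new) - val(old)) * B^(n-1-k) mod M
  val('g') - val('a') = 7 - 1 = 6
  B^(n-1-k) = 7^3 mod 257 = 86
  Delta = 6 * 86 mod 257 = 2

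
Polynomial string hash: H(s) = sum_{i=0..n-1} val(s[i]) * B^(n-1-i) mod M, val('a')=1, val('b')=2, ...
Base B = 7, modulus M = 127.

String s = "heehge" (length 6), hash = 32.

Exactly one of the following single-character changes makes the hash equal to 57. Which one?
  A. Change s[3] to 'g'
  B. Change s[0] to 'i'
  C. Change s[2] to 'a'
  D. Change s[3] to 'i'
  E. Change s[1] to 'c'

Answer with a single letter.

Answer: C

Derivation:
Option A: s[3]='h'->'g', delta=(7-8)*7^2 mod 127 = 78, hash=32+78 mod 127 = 110
Option B: s[0]='h'->'i', delta=(9-8)*7^5 mod 127 = 43, hash=32+43 mod 127 = 75
Option C: s[2]='e'->'a', delta=(1-5)*7^3 mod 127 = 25, hash=32+25 mod 127 = 57 <-- target
Option D: s[3]='h'->'i', delta=(9-8)*7^2 mod 127 = 49, hash=32+49 mod 127 = 81
Option E: s[1]='e'->'c', delta=(3-5)*7^4 mod 127 = 24, hash=32+24 mod 127 = 56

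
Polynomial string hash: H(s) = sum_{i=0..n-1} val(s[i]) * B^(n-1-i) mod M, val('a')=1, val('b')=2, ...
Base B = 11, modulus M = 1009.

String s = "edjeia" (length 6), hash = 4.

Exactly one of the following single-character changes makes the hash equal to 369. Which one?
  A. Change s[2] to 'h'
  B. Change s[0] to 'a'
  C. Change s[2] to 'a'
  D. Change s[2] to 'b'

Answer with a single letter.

Option A: s[2]='j'->'h', delta=(8-10)*11^3 mod 1009 = 365, hash=4+365 mod 1009 = 369 <-- target
Option B: s[0]='e'->'a', delta=(1-5)*11^5 mod 1009 = 547, hash=4+547 mod 1009 = 551
Option C: s[2]='j'->'a', delta=(1-10)*11^3 mod 1009 = 129, hash=4+129 mod 1009 = 133
Option D: s[2]='j'->'b', delta=(2-10)*11^3 mod 1009 = 451, hash=4+451 mod 1009 = 455

Answer: A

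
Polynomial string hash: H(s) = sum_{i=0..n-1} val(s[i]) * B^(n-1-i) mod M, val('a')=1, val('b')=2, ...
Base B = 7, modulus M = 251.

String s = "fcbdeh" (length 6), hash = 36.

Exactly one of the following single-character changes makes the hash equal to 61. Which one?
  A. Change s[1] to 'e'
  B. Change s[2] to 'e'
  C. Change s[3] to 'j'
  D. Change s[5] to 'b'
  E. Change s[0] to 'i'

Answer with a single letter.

Option A: s[1]='c'->'e', delta=(5-3)*7^4 mod 251 = 33, hash=36+33 mod 251 = 69
Option B: s[2]='b'->'e', delta=(5-2)*7^3 mod 251 = 25, hash=36+25 mod 251 = 61 <-- target
Option C: s[3]='d'->'j', delta=(10-4)*7^2 mod 251 = 43, hash=36+43 mod 251 = 79
Option D: s[5]='h'->'b', delta=(2-8)*7^0 mod 251 = 245, hash=36+245 mod 251 = 30
Option E: s[0]='f'->'i', delta=(9-6)*7^5 mod 251 = 221, hash=36+221 mod 251 = 6

Answer: B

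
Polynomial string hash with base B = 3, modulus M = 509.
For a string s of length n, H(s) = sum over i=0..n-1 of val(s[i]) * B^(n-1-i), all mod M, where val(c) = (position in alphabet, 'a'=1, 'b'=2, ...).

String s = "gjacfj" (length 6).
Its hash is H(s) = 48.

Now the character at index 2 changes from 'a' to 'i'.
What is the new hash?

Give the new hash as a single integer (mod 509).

val('a') = 1, val('i') = 9
Position k = 2, exponent = n-1-k = 3
B^3 mod M = 3^3 mod 509 = 27
Delta = (9 - 1) * 27 mod 509 = 216
New hash = (48 + 216) mod 509 = 264

Answer: 264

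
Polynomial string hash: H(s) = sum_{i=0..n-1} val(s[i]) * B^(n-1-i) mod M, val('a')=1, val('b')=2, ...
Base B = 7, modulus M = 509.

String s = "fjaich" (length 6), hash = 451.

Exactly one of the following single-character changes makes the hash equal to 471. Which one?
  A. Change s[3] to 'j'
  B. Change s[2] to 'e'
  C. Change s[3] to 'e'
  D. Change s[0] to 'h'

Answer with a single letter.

Answer: D

Derivation:
Option A: s[3]='i'->'j', delta=(10-9)*7^2 mod 509 = 49, hash=451+49 mod 509 = 500
Option B: s[2]='a'->'e', delta=(5-1)*7^3 mod 509 = 354, hash=451+354 mod 509 = 296
Option C: s[3]='i'->'e', delta=(5-9)*7^2 mod 509 = 313, hash=451+313 mod 509 = 255
Option D: s[0]='f'->'h', delta=(8-6)*7^5 mod 509 = 20, hash=451+20 mod 509 = 471 <-- target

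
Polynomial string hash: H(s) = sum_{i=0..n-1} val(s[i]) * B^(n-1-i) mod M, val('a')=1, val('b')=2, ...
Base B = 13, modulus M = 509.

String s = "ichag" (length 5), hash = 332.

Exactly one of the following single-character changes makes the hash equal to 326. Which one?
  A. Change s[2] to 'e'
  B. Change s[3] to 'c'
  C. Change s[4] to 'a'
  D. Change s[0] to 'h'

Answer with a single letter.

Answer: C

Derivation:
Option A: s[2]='h'->'e', delta=(5-8)*13^2 mod 509 = 2, hash=332+2 mod 509 = 334
Option B: s[3]='a'->'c', delta=(3-1)*13^1 mod 509 = 26, hash=332+26 mod 509 = 358
Option C: s[4]='g'->'a', delta=(1-7)*13^0 mod 509 = 503, hash=332+503 mod 509 = 326 <-- target
Option D: s[0]='i'->'h', delta=(8-9)*13^4 mod 509 = 452, hash=332+452 mod 509 = 275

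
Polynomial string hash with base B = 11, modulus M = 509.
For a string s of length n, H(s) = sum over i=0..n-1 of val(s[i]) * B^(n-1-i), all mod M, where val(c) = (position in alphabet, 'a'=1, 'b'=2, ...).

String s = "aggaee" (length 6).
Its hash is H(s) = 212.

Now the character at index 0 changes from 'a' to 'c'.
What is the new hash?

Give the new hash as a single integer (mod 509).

val('a') = 1, val('c') = 3
Position k = 0, exponent = n-1-k = 5
B^5 mod M = 11^5 mod 509 = 207
Delta = (3 - 1) * 207 mod 509 = 414
New hash = (212 + 414) mod 509 = 117

Answer: 117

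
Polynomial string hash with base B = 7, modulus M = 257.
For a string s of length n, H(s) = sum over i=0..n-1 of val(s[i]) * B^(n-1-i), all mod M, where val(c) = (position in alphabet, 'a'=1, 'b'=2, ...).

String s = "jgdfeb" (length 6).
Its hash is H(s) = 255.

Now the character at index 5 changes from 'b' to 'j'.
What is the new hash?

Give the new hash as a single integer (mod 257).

val('b') = 2, val('j') = 10
Position k = 5, exponent = n-1-k = 0
B^0 mod M = 7^0 mod 257 = 1
Delta = (10 - 2) * 1 mod 257 = 8
New hash = (255 + 8) mod 257 = 6

Answer: 6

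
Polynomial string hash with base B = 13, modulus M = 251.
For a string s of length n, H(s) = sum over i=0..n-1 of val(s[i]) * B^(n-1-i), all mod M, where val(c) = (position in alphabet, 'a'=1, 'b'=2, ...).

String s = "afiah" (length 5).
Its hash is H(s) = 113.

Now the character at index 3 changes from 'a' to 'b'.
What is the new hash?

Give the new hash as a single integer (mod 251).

Answer: 126

Derivation:
val('a') = 1, val('b') = 2
Position k = 3, exponent = n-1-k = 1
B^1 mod M = 13^1 mod 251 = 13
Delta = (2 - 1) * 13 mod 251 = 13
New hash = (113 + 13) mod 251 = 126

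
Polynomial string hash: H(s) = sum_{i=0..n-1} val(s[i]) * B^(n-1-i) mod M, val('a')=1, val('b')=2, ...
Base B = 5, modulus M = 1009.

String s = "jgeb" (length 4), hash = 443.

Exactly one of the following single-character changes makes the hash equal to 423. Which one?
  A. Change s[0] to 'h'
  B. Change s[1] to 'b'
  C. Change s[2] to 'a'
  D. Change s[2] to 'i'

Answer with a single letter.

Option A: s[0]='j'->'h', delta=(8-10)*5^3 mod 1009 = 759, hash=443+759 mod 1009 = 193
Option B: s[1]='g'->'b', delta=(2-7)*5^2 mod 1009 = 884, hash=443+884 mod 1009 = 318
Option C: s[2]='e'->'a', delta=(1-5)*5^1 mod 1009 = 989, hash=443+989 mod 1009 = 423 <-- target
Option D: s[2]='e'->'i', delta=(9-5)*5^1 mod 1009 = 20, hash=443+20 mod 1009 = 463

Answer: C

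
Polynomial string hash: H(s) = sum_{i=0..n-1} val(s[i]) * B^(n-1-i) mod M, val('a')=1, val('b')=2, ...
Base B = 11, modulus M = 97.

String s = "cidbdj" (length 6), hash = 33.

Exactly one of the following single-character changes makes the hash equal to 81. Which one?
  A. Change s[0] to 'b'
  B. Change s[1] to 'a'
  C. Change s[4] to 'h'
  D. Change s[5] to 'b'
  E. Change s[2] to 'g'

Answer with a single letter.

Option A: s[0]='c'->'b', delta=(2-3)*11^5 mod 97 = 66, hash=33+66 mod 97 = 2
Option B: s[1]='i'->'a', delta=(1-9)*11^4 mod 97 = 48, hash=33+48 mod 97 = 81 <-- target
Option C: s[4]='d'->'h', delta=(8-4)*11^1 mod 97 = 44, hash=33+44 mod 97 = 77
Option D: s[5]='j'->'b', delta=(2-10)*11^0 mod 97 = 89, hash=33+89 mod 97 = 25
Option E: s[2]='d'->'g', delta=(7-4)*11^3 mod 97 = 16, hash=33+16 mod 97 = 49

Answer: B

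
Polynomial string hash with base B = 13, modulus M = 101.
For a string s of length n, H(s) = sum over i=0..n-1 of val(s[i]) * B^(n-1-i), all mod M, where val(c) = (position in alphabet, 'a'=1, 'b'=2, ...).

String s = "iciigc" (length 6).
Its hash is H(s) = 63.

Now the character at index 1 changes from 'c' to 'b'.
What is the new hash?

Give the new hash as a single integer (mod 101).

val('c') = 3, val('b') = 2
Position k = 1, exponent = n-1-k = 4
B^4 mod M = 13^4 mod 101 = 79
Delta = (2 - 3) * 79 mod 101 = 22
New hash = (63 + 22) mod 101 = 85

Answer: 85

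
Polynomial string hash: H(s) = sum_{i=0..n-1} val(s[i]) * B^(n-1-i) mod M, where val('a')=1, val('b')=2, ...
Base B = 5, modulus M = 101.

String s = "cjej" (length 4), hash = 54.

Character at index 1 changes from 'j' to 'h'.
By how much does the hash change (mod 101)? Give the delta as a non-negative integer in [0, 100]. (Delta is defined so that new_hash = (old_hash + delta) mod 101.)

Answer: 51

Derivation:
Delta formula: (val(new) - val(old)) * B^(n-1-k) mod M
  val('h') - val('j') = 8 - 10 = -2
  B^(n-1-k) = 5^2 mod 101 = 25
  Delta = -2 * 25 mod 101 = 51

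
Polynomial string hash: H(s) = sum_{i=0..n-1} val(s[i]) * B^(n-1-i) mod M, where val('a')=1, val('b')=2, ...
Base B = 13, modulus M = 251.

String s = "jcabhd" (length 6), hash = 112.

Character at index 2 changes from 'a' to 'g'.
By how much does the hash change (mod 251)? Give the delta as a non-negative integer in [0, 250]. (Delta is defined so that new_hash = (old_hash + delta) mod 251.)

Answer: 130

Derivation:
Delta formula: (val(new) - val(old)) * B^(n-1-k) mod M
  val('g') - val('a') = 7 - 1 = 6
  B^(n-1-k) = 13^3 mod 251 = 189
  Delta = 6 * 189 mod 251 = 130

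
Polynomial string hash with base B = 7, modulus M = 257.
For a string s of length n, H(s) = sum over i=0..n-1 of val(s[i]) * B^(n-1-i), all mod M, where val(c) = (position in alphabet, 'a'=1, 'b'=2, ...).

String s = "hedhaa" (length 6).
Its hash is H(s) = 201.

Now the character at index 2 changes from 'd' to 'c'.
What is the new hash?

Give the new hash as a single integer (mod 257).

Answer: 115

Derivation:
val('d') = 4, val('c') = 3
Position k = 2, exponent = n-1-k = 3
B^3 mod M = 7^3 mod 257 = 86
Delta = (3 - 4) * 86 mod 257 = 171
New hash = (201 + 171) mod 257 = 115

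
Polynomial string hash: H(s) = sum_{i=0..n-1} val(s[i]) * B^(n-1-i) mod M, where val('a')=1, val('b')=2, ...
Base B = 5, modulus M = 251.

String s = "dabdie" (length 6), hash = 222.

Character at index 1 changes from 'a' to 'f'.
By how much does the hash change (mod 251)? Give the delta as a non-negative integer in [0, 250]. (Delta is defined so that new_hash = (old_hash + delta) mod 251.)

Answer: 113

Derivation:
Delta formula: (val(new) - val(old)) * B^(n-1-k) mod M
  val('f') - val('a') = 6 - 1 = 5
  B^(n-1-k) = 5^4 mod 251 = 123
  Delta = 5 * 123 mod 251 = 113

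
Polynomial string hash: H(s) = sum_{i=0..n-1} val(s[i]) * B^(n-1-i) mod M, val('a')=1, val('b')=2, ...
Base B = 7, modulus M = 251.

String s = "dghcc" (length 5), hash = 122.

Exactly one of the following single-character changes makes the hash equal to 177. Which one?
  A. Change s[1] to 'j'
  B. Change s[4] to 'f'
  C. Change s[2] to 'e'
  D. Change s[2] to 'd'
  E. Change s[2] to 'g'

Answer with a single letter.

Answer: D

Derivation:
Option A: s[1]='g'->'j', delta=(10-7)*7^3 mod 251 = 25, hash=122+25 mod 251 = 147
Option B: s[4]='c'->'f', delta=(6-3)*7^0 mod 251 = 3, hash=122+3 mod 251 = 125
Option C: s[2]='h'->'e', delta=(5-8)*7^2 mod 251 = 104, hash=122+104 mod 251 = 226
Option D: s[2]='h'->'d', delta=(4-8)*7^2 mod 251 = 55, hash=122+55 mod 251 = 177 <-- target
Option E: s[2]='h'->'g', delta=(7-8)*7^2 mod 251 = 202, hash=122+202 mod 251 = 73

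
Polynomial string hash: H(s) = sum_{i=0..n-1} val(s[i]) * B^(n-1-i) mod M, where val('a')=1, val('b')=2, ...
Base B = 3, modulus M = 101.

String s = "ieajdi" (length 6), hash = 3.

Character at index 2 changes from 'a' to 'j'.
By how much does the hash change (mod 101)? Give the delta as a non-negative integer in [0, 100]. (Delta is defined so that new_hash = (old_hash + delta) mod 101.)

Delta formula: (val(new) - val(old)) * B^(n-1-k) mod M
  val('j') - val('a') = 10 - 1 = 9
  B^(n-1-k) = 3^3 mod 101 = 27
  Delta = 9 * 27 mod 101 = 41

Answer: 41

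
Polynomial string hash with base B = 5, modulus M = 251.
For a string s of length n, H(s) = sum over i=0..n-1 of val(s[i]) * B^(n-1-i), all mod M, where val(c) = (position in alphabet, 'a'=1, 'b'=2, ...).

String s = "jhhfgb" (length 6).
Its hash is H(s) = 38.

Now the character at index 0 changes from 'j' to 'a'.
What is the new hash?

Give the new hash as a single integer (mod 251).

Answer: 25

Derivation:
val('j') = 10, val('a') = 1
Position k = 0, exponent = n-1-k = 5
B^5 mod M = 5^5 mod 251 = 113
Delta = (1 - 10) * 113 mod 251 = 238
New hash = (38 + 238) mod 251 = 25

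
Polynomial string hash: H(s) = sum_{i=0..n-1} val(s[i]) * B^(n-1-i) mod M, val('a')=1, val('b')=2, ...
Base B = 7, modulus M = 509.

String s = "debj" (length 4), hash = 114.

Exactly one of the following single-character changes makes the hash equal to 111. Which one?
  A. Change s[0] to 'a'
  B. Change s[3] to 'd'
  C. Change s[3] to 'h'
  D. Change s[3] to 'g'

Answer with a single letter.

Option A: s[0]='d'->'a', delta=(1-4)*7^3 mod 509 = 498, hash=114+498 mod 509 = 103
Option B: s[3]='j'->'d', delta=(4-10)*7^0 mod 509 = 503, hash=114+503 mod 509 = 108
Option C: s[3]='j'->'h', delta=(8-10)*7^0 mod 509 = 507, hash=114+507 mod 509 = 112
Option D: s[3]='j'->'g', delta=(7-10)*7^0 mod 509 = 506, hash=114+506 mod 509 = 111 <-- target

Answer: D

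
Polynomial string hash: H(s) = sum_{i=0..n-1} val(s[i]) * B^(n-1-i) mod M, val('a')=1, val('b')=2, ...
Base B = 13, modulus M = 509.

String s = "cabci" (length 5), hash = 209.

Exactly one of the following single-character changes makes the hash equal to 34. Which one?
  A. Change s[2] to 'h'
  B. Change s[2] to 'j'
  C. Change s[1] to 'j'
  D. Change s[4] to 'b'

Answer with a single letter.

Answer: B

Derivation:
Option A: s[2]='b'->'h', delta=(8-2)*13^2 mod 509 = 505, hash=209+505 mod 509 = 205
Option B: s[2]='b'->'j', delta=(10-2)*13^2 mod 509 = 334, hash=209+334 mod 509 = 34 <-- target
Option C: s[1]='a'->'j', delta=(10-1)*13^3 mod 509 = 431, hash=209+431 mod 509 = 131
Option D: s[4]='i'->'b', delta=(2-9)*13^0 mod 509 = 502, hash=209+502 mod 509 = 202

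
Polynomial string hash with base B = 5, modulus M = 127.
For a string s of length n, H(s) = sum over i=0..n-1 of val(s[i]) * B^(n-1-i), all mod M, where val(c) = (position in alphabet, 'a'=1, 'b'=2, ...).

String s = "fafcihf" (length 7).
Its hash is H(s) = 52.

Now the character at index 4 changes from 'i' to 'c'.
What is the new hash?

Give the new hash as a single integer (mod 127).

val('i') = 9, val('c') = 3
Position k = 4, exponent = n-1-k = 2
B^2 mod M = 5^2 mod 127 = 25
Delta = (3 - 9) * 25 mod 127 = 104
New hash = (52 + 104) mod 127 = 29

Answer: 29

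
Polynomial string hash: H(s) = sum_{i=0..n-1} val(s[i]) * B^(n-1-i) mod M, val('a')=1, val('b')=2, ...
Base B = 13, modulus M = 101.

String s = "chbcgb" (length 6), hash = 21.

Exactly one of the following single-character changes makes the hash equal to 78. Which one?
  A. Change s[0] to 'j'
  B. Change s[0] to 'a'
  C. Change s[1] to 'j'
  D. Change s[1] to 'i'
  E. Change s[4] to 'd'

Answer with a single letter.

Option A: s[0]='c'->'j', delta=(10-3)*13^5 mod 101 = 18, hash=21+18 mod 101 = 39
Option B: s[0]='c'->'a', delta=(1-3)*13^5 mod 101 = 67, hash=21+67 mod 101 = 88
Option C: s[1]='h'->'j', delta=(10-8)*13^4 mod 101 = 57, hash=21+57 mod 101 = 78 <-- target
Option D: s[1]='h'->'i', delta=(9-8)*13^4 mod 101 = 79, hash=21+79 mod 101 = 100
Option E: s[4]='g'->'d', delta=(4-7)*13^1 mod 101 = 62, hash=21+62 mod 101 = 83

Answer: C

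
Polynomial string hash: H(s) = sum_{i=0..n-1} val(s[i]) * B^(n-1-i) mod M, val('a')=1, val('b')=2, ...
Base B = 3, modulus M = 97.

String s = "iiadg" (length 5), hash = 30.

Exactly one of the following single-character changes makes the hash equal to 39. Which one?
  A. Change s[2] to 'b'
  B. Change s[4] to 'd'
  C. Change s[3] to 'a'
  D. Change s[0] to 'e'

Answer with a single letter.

Option A: s[2]='a'->'b', delta=(2-1)*3^2 mod 97 = 9, hash=30+9 mod 97 = 39 <-- target
Option B: s[4]='g'->'d', delta=(4-7)*3^0 mod 97 = 94, hash=30+94 mod 97 = 27
Option C: s[3]='d'->'a', delta=(1-4)*3^1 mod 97 = 88, hash=30+88 mod 97 = 21
Option D: s[0]='i'->'e', delta=(5-9)*3^4 mod 97 = 64, hash=30+64 mod 97 = 94

Answer: A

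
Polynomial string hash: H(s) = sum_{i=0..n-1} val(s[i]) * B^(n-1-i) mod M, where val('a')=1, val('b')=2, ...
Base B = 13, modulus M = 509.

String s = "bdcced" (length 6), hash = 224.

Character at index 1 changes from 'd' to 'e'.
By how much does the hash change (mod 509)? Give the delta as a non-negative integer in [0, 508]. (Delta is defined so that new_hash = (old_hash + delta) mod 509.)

Answer: 57

Derivation:
Delta formula: (val(new) - val(old)) * B^(n-1-k) mod M
  val('e') - val('d') = 5 - 4 = 1
  B^(n-1-k) = 13^4 mod 509 = 57
  Delta = 1 * 57 mod 509 = 57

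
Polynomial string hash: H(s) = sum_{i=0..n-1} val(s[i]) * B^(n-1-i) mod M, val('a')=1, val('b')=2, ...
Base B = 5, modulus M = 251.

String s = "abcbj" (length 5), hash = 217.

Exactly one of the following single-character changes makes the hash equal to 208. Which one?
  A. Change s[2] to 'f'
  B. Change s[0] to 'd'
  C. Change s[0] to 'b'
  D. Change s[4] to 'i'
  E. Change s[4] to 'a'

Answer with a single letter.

Option A: s[2]='c'->'f', delta=(6-3)*5^2 mod 251 = 75, hash=217+75 mod 251 = 41
Option B: s[0]='a'->'d', delta=(4-1)*5^4 mod 251 = 118, hash=217+118 mod 251 = 84
Option C: s[0]='a'->'b', delta=(2-1)*5^4 mod 251 = 123, hash=217+123 mod 251 = 89
Option D: s[4]='j'->'i', delta=(9-10)*5^0 mod 251 = 250, hash=217+250 mod 251 = 216
Option E: s[4]='j'->'a', delta=(1-10)*5^0 mod 251 = 242, hash=217+242 mod 251 = 208 <-- target

Answer: E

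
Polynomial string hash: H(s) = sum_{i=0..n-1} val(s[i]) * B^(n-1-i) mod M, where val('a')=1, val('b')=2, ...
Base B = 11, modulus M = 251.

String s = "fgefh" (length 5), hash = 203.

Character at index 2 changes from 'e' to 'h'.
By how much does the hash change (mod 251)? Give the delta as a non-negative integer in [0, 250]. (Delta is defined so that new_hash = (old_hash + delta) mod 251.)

Delta formula: (val(new) - val(old)) * B^(n-1-k) mod M
  val('h') - val('e') = 8 - 5 = 3
  B^(n-1-k) = 11^2 mod 251 = 121
  Delta = 3 * 121 mod 251 = 112

Answer: 112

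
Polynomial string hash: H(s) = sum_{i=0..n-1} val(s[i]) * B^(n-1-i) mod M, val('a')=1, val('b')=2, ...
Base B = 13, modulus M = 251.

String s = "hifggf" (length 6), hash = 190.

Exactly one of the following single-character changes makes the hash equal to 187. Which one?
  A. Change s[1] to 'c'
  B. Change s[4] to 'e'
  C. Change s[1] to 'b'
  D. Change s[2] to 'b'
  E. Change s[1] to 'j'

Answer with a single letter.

Answer: D

Derivation:
Option A: s[1]='i'->'c', delta=(3-9)*13^4 mod 251 = 67, hash=190+67 mod 251 = 6
Option B: s[4]='g'->'e', delta=(5-7)*13^1 mod 251 = 225, hash=190+225 mod 251 = 164
Option C: s[1]='i'->'b', delta=(2-9)*13^4 mod 251 = 120, hash=190+120 mod 251 = 59
Option D: s[2]='f'->'b', delta=(2-6)*13^3 mod 251 = 248, hash=190+248 mod 251 = 187 <-- target
Option E: s[1]='i'->'j', delta=(10-9)*13^4 mod 251 = 198, hash=190+198 mod 251 = 137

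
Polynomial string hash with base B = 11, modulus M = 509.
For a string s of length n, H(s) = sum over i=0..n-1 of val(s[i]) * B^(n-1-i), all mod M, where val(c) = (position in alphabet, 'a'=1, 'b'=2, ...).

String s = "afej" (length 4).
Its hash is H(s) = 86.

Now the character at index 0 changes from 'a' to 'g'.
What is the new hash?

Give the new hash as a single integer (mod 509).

Answer: 437

Derivation:
val('a') = 1, val('g') = 7
Position k = 0, exponent = n-1-k = 3
B^3 mod M = 11^3 mod 509 = 313
Delta = (7 - 1) * 313 mod 509 = 351
New hash = (86 + 351) mod 509 = 437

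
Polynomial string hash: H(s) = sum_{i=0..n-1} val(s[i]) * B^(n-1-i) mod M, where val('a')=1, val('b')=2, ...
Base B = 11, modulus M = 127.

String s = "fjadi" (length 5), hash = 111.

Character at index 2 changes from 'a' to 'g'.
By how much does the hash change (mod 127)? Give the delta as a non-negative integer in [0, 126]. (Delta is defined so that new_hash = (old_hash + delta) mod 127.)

Delta formula: (val(new) - val(old)) * B^(n-1-k) mod M
  val('g') - val('a') = 7 - 1 = 6
  B^(n-1-k) = 11^2 mod 127 = 121
  Delta = 6 * 121 mod 127 = 91

Answer: 91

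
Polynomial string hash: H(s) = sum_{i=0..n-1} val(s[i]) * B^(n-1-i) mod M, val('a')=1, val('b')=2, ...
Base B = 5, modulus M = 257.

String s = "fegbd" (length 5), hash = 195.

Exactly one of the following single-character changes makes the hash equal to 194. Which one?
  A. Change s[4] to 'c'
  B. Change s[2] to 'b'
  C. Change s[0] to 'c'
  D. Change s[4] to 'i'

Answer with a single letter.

Option A: s[4]='d'->'c', delta=(3-4)*5^0 mod 257 = 256, hash=195+256 mod 257 = 194 <-- target
Option B: s[2]='g'->'b', delta=(2-7)*5^2 mod 257 = 132, hash=195+132 mod 257 = 70
Option C: s[0]='f'->'c', delta=(3-6)*5^4 mod 257 = 181, hash=195+181 mod 257 = 119
Option D: s[4]='d'->'i', delta=(9-4)*5^0 mod 257 = 5, hash=195+5 mod 257 = 200

Answer: A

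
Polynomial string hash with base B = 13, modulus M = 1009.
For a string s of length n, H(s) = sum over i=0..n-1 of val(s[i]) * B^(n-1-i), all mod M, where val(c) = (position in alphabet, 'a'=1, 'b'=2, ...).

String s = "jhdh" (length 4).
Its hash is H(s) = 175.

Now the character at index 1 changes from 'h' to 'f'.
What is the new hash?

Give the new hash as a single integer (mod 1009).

val('h') = 8, val('f') = 6
Position k = 1, exponent = n-1-k = 2
B^2 mod M = 13^2 mod 1009 = 169
Delta = (6 - 8) * 169 mod 1009 = 671
New hash = (175 + 671) mod 1009 = 846

Answer: 846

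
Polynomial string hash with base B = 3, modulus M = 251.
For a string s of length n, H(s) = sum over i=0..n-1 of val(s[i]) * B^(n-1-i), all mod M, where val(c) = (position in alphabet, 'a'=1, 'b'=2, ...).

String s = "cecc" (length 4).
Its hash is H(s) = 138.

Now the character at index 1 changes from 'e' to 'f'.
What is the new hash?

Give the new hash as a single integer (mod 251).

val('e') = 5, val('f') = 6
Position k = 1, exponent = n-1-k = 2
B^2 mod M = 3^2 mod 251 = 9
Delta = (6 - 5) * 9 mod 251 = 9
New hash = (138 + 9) mod 251 = 147

Answer: 147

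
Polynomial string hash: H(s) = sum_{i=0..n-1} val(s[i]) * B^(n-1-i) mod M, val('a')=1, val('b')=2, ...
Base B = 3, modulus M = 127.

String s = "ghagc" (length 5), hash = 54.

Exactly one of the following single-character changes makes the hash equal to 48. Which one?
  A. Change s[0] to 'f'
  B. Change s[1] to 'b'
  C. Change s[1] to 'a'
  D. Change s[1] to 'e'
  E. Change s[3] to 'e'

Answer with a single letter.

Answer: E

Derivation:
Option A: s[0]='g'->'f', delta=(6-7)*3^4 mod 127 = 46, hash=54+46 mod 127 = 100
Option B: s[1]='h'->'b', delta=(2-8)*3^3 mod 127 = 92, hash=54+92 mod 127 = 19
Option C: s[1]='h'->'a', delta=(1-8)*3^3 mod 127 = 65, hash=54+65 mod 127 = 119
Option D: s[1]='h'->'e', delta=(5-8)*3^3 mod 127 = 46, hash=54+46 mod 127 = 100
Option E: s[3]='g'->'e', delta=(5-7)*3^1 mod 127 = 121, hash=54+121 mod 127 = 48 <-- target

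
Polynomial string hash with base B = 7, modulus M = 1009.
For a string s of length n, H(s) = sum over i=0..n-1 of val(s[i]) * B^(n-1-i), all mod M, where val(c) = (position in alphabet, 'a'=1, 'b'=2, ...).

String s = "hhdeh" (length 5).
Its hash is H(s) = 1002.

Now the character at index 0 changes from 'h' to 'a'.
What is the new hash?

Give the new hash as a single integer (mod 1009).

Answer: 339

Derivation:
val('h') = 8, val('a') = 1
Position k = 0, exponent = n-1-k = 4
B^4 mod M = 7^4 mod 1009 = 383
Delta = (1 - 8) * 383 mod 1009 = 346
New hash = (1002 + 346) mod 1009 = 339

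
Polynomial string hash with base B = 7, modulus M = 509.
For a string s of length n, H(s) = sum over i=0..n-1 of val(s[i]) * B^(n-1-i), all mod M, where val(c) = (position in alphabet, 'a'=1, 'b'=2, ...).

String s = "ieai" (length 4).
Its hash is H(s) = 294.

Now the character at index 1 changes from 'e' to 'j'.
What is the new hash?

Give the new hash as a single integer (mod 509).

Answer: 30

Derivation:
val('e') = 5, val('j') = 10
Position k = 1, exponent = n-1-k = 2
B^2 mod M = 7^2 mod 509 = 49
Delta = (10 - 5) * 49 mod 509 = 245
New hash = (294 + 245) mod 509 = 30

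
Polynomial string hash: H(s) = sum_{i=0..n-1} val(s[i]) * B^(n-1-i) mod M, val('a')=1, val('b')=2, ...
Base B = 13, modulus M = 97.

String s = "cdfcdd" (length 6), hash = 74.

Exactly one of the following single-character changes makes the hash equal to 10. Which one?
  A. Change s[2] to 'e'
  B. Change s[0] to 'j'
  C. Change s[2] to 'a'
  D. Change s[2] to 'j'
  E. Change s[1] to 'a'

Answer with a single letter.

Option A: s[2]='f'->'e', delta=(5-6)*13^3 mod 97 = 34, hash=74+34 mod 97 = 11
Option B: s[0]='c'->'j', delta=(10-3)*13^5 mod 97 = 33, hash=74+33 mod 97 = 10 <-- target
Option C: s[2]='f'->'a', delta=(1-6)*13^3 mod 97 = 73, hash=74+73 mod 97 = 50
Option D: s[2]='f'->'j', delta=(10-6)*13^3 mod 97 = 58, hash=74+58 mod 97 = 35
Option E: s[1]='d'->'a', delta=(1-4)*13^4 mod 97 = 65, hash=74+65 mod 97 = 42

Answer: B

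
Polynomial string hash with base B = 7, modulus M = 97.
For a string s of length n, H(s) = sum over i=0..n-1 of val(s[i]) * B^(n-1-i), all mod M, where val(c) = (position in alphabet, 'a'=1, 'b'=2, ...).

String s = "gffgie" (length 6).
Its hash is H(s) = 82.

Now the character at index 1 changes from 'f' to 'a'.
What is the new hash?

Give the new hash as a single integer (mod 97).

val('f') = 6, val('a') = 1
Position k = 1, exponent = n-1-k = 4
B^4 mod M = 7^4 mod 97 = 73
Delta = (1 - 6) * 73 mod 97 = 23
New hash = (82 + 23) mod 97 = 8

Answer: 8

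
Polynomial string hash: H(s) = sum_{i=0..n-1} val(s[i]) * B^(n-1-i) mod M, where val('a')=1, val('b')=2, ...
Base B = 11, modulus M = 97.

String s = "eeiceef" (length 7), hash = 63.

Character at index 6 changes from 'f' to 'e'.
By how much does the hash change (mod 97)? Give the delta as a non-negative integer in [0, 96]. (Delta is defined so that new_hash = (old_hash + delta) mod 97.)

Delta formula: (val(new) - val(old)) * B^(n-1-k) mod M
  val('e') - val('f') = 5 - 6 = -1
  B^(n-1-k) = 11^0 mod 97 = 1
  Delta = -1 * 1 mod 97 = 96

Answer: 96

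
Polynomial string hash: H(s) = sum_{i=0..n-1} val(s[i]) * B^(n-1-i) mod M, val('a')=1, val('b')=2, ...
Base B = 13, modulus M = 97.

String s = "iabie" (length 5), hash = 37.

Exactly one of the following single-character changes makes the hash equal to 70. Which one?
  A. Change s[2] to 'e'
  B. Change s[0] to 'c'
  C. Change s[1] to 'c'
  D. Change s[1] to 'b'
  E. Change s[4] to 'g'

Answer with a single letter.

Answer: B

Derivation:
Option A: s[2]='b'->'e', delta=(5-2)*13^2 mod 97 = 22, hash=37+22 mod 97 = 59
Option B: s[0]='i'->'c', delta=(3-9)*13^4 mod 97 = 33, hash=37+33 mod 97 = 70 <-- target
Option C: s[1]='a'->'c', delta=(3-1)*13^3 mod 97 = 29, hash=37+29 mod 97 = 66
Option D: s[1]='a'->'b', delta=(2-1)*13^3 mod 97 = 63, hash=37+63 mod 97 = 3
Option E: s[4]='e'->'g', delta=(7-5)*13^0 mod 97 = 2, hash=37+2 mod 97 = 39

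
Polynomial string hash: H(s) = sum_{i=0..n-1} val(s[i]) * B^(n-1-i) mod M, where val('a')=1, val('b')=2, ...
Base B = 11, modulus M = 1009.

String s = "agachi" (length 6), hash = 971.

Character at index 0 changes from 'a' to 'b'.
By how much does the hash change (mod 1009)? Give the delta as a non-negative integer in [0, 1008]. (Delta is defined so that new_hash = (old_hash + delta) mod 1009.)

Delta formula: (val(new) - val(old)) * B^(n-1-k) mod M
  val('b') - val('a') = 2 - 1 = 1
  B^(n-1-k) = 11^5 mod 1009 = 620
  Delta = 1 * 620 mod 1009 = 620

Answer: 620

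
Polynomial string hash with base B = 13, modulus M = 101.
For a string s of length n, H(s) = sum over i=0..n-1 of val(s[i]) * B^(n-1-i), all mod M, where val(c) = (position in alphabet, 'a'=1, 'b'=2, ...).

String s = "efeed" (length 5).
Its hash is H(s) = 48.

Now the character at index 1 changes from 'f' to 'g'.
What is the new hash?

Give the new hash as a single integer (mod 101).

Answer: 23

Derivation:
val('f') = 6, val('g') = 7
Position k = 1, exponent = n-1-k = 3
B^3 mod M = 13^3 mod 101 = 76
Delta = (7 - 6) * 76 mod 101 = 76
New hash = (48 + 76) mod 101 = 23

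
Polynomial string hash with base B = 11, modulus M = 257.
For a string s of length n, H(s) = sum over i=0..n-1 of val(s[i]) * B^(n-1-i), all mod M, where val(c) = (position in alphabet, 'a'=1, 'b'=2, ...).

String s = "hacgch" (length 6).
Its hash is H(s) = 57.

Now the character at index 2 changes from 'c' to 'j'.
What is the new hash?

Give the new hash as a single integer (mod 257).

val('c') = 3, val('j') = 10
Position k = 2, exponent = n-1-k = 3
B^3 mod M = 11^3 mod 257 = 46
Delta = (10 - 3) * 46 mod 257 = 65
New hash = (57 + 65) mod 257 = 122

Answer: 122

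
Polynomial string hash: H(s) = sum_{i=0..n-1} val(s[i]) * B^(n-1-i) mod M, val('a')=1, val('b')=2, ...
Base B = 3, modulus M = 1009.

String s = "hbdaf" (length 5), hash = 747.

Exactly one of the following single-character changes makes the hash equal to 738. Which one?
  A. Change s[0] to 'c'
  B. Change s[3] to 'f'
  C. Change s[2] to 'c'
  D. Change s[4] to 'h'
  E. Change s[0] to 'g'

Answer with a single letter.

Answer: C

Derivation:
Option A: s[0]='h'->'c', delta=(3-8)*3^4 mod 1009 = 604, hash=747+604 mod 1009 = 342
Option B: s[3]='a'->'f', delta=(6-1)*3^1 mod 1009 = 15, hash=747+15 mod 1009 = 762
Option C: s[2]='d'->'c', delta=(3-4)*3^2 mod 1009 = 1000, hash=747+1000 mod 1009 = 738 <-- target
Option D: s[4]='f'->'h', delta=(8-6)*3^0 mod 1009 = 2, hash=747+2 mod 1009 = 749
Option E: s[0]='h'->'g', delta=(7-8)*3^4 mod 1009 = 928, hash=747+928 mod 1009 = 666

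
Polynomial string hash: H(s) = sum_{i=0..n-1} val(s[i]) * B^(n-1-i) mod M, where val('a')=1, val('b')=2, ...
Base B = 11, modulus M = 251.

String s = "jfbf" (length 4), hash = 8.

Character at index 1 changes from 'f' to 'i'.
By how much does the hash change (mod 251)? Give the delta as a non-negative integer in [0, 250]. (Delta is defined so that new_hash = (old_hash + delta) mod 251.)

Answer: 112

Derivation:
Delta formula: (val(new) - val(old)) * B^(n-1-k) mod M
  val('i') - val('f') = 9 - 6 = 3
  B^(n-1-k) = 11^2 mod 251 = 121
  Delta = 3 * 121 mod 251 = 112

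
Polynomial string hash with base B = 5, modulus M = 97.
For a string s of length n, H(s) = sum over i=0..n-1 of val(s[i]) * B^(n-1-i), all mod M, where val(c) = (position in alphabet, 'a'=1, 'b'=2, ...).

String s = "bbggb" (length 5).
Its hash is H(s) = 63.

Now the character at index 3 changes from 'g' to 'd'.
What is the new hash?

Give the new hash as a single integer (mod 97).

Answer: 48

Derivation:
val('g') = 7, val('d') = 4
Position k = 3, exponent = n-1-k = 1
B^1 mod M = 5^1 mod 97 = 5
Delta = (4 - 7) * 5 mod 97 = 82
New hash = (63 + 82) mod 97 = 48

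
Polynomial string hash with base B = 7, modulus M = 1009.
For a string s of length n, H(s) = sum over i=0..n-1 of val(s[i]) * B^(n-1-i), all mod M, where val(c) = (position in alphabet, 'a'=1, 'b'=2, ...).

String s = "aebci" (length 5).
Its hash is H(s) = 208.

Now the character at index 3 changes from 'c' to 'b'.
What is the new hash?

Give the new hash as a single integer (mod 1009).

val('c') = 3, val('b') = 2
Position k = 3, exponent = n-1-k = 1
B^1 mod M = 7^1 mod 1009 = 7
Delta = (2 - 3) * 7 mod 1009 = 1002
New hash = (208 + 1002) mod 1009 = 201

Answer: 201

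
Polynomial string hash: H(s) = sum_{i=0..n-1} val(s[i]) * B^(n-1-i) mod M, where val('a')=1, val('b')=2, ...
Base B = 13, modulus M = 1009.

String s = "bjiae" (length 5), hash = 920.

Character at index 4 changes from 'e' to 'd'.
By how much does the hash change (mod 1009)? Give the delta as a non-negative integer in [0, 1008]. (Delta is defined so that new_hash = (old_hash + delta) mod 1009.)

Answer: 1008

Derivation:
Delta formula: (val(new) - val(old)) * B^(n-1-k) mod M
  val('d') - val('e') = 4 - 5 = -1
  B^(n-1-k) = 13^0 mod 1009 = 1
  Delta = -1 * 1 mod 1009 = 1008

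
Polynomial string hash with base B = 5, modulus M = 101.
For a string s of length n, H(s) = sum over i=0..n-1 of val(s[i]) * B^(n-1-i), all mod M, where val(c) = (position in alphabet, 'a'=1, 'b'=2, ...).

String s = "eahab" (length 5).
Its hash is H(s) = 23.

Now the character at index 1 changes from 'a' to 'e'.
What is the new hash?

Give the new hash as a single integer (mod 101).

Answer: 18

Derivation:
val('a') = 1, val('e') = 5
Position k = 1, exponent = n-1-k = 3
B^3 mod M = 5^3 mod 101 = 24
Delta = (5 - 1) * 24 mod 101 = 96
New hash = (23 + 96) mod 101 = 18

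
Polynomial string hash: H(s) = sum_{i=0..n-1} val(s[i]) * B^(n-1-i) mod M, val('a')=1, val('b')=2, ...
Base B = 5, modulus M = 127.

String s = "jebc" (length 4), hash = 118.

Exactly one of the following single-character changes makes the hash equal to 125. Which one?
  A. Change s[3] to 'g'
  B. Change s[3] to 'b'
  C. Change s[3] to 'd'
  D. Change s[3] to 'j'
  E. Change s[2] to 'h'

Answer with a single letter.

Option A: s[3]='c'->'g', delta=(7-3)*5^0 mod 127 = 4, hash=118+4 mod 127 = 122
Option B: s[3]='c'->'b', delta=(2-3)*5^0 mod 127 = 126, hash=118+126 mod 127 = 117
Option C: s[3]='c'->'d', delta=(4-3)*5^0 mod 127 = 1, hash=118+1 mod 127 = 119
Option D: s[3]='c'->'j', delta=(10-3)*5^0 mod 127 = 7, hash=118+7 mod 127 = 125 <-- target
Option E: s[2]='b'->'h', delta=(8-2)*5^1 mod 127 = 30, hash=118+30 mod 127 = 21

Answer: D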